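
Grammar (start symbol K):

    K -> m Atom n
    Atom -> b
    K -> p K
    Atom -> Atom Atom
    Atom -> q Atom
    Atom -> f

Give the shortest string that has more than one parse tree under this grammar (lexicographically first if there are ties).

m b b b n

length 3: no string has ≥2 trees
length 4: no string has ≥2 trees
length 5: m b b b n has 2 parse trees

Two derivations of m b b b n:
  K ⇒ m Atom n ⇒ m Atom Atom n ⇒ m b Atom n ⇒ m b Atom Atom n ⇒ m b b Atom n ⇒ m b b b n
  K ⇒ m Atom n ⇒ m Atom Atom n ⇒ m Atom Atom Atom n ⇒ m b Atom Atom n ⇒ m b b Atom n ⇒ m b b b n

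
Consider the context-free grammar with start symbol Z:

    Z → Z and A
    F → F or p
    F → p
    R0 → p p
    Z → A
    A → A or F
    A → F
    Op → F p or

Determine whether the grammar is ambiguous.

Ambiguous

Witness: p or p

Derivation 1: Z ⇒ A ⇒ A or F ⇒ F or F ⇒ p or F ⇒ p or p
Derivation 2: Z ⇒ A ⇒ F ⇒ F or p ⇒ p or p

Two distinct leftmost derivations for the same string.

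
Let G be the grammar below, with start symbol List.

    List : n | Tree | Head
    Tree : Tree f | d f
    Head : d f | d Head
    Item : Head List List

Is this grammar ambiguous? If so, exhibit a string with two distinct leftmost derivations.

Ambiguous

Witness: d f

Derivation 1: List ⇒ Tree ⇒ d f
Derivation 2: List ⇒ Head ⇒ d f

Two distinct leftmost derivations for the same string.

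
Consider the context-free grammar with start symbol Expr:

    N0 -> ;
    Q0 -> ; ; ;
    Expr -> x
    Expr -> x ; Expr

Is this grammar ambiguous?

Only Expr is reachable from Expr; ignoring the rest: The reachable grammar is A → atom sep A | atom. Each atom is followed by either the separator (recurse) or end-of-string (stop) — no choice point.

Unambiguous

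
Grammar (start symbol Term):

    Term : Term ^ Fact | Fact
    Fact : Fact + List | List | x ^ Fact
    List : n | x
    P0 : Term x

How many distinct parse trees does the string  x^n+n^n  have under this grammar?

3

Parse trees for x^n+n^n:
  [Term [Term [Term [Fact [List x]]] ^ [Fact [Fact [List n]] + [List n]]] ^ [Fact [List n]]]
  [Term [Term [Fact [Fact x ^ [Fact [List n]]] + [List n]]] ^ [Fact [List n]]]
  [Term [Term [Fact x ^ [Fact [Fact [List n]] + [List n]]]] ^ [Fact [List n]]]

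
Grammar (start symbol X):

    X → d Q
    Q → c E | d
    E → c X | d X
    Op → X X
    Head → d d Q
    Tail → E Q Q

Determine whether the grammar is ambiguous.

(Op, Head, Tail are unreachable from X, so their rules don't affect L(X).) The reachable rules are right-linear with at most one rule per (nonterminal, next-terminal) pair. Each input token forces the next rule, so parsing is deterministic.

Unambiguous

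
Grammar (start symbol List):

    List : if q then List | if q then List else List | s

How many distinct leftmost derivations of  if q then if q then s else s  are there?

2

Parse trees for if q then if q then s else s:
  [List if q then [List if q then [List s] else [List s]]]
  [List if q then [List if q then [List s]] else [List s]]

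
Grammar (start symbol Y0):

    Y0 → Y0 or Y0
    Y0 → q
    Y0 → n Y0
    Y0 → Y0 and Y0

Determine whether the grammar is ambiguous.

Witness: n q and q

Derivation 1: Y0 ⇒ n Y0 ⇒ n Y0 and Y0 ⇒ n q and Y0 ⇒ n q and q
Derivation 2: Y0 ⇒ Y0 and Y0 ⇒ n Y0 and Y0 ⇒ n q and Y0 ⇒ n q and q

Two distinct leftmost derivations for the same string.

Ambiguous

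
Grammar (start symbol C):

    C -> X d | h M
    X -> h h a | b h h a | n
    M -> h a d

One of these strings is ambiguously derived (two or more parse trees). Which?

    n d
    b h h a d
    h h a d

h h a d

n d: 1 tree
b h h a d: 1 tree
h h a d: 2 trees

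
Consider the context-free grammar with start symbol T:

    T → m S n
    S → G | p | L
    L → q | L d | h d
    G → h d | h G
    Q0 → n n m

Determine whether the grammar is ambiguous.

Ambiguous

Witness: m h d n

Derivation 1: T ⇒ m S n ⇒ m G n ⇒ m h d n
Derivation 2: T ⇒ m S n ⇒ m L n ⇒ m h d n

Two distinct leftmost derivations for the same string.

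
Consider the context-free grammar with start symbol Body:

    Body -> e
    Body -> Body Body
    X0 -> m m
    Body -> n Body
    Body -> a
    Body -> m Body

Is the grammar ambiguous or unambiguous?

Witness: a a a

Derivation 1: Body ⇒ Body Body ⇒ Body Body Body ⇒ a Body Body ⇒ a a Body ⇒ a a a
Derivation 2: Body ⇒ Body Body ⇒ a Body ⇒ a Body Body ⇒ a a Body ⇒ a a a

Two distinct leftmost derivations for the same string.

Ambiguous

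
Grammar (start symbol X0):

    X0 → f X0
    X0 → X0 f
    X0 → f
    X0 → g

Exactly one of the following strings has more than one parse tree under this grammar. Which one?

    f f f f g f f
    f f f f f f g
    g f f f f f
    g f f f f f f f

f f f f g f f

f f f f g f f: 15 trees
f f f f f f g: 1 tree
g f f f f f: 1 tree
g f f f f f f f: 1 tree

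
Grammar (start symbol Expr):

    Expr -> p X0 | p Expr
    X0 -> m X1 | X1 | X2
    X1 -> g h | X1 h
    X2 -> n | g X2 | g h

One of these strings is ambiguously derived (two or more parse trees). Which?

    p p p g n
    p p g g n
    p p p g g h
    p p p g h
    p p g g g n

p p p g n: 1 tree
p p g g n: 1 tree
p p p g g h: 1 tree
p p p g h: 2 trees
p p g g g n: 1 tree

p p p g h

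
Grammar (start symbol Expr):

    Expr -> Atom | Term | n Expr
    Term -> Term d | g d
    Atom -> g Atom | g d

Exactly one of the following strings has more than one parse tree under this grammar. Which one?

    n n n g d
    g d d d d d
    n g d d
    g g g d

n n n g d: 2 trees
g d d d d d: 1 tree
n g d d: 1 tree
g g g d: 1 tree

n n n g d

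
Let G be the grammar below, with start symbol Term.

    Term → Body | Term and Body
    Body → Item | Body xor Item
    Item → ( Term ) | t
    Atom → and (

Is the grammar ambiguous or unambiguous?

Unambiguous

(Atom is unreachable from Term, so its rules don't affect L(Term).) This is a standard precedence ladder (Term over Body over Item), with each level left-recursive on its own operator ('and' at Term, 'xor' at Body). That structure is LR(1), hence unambiguous.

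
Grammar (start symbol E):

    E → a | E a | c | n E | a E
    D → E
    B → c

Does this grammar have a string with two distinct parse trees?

Ambiguous

Witness: a a

Derivation 1: E ⇒ E a ⇒ a a
Derivation 2: E ⇒ a E ⇒ a a

Two distinct leftmost derivations for the same string.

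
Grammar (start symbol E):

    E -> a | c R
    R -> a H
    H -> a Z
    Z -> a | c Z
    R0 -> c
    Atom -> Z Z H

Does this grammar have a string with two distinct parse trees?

(R0, Atom are unreachable from E, so their rules don't affect L(E).) Each reachable nonterminal has at most one production per leading terminal, and all productions are right-linear; the derivation is determined token-by-token.

Unambiguous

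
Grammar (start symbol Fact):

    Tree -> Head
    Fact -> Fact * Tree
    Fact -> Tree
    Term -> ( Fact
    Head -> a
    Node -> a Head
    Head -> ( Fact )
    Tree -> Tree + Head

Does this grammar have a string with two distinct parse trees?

Unambiguous

Only Fact, Tree, Head are reachable from Fact; ignoring the rest: Fact → Fact * Tree | Tree  ;  Tree → Tree + Head | Head  — a left-associative chain with Head at the bottom. Each string factors uniquely by precedence.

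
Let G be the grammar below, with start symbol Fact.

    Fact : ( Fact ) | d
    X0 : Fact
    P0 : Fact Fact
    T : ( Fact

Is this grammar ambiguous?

Unambiguous

(X0, P0, T are unreachable from Fact, so their rules don't affect L(Fact).) L(Fact) is { openⁿ atom closeⁿ : n ≥ 0 }. The bracket depth fixes n, and the derivation is forced at every step.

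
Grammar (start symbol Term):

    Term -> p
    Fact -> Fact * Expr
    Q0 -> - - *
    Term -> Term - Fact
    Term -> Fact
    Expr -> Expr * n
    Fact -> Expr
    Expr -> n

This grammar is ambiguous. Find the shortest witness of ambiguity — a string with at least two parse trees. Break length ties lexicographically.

length 1: no string has ≥2 trees
length 3: n * n has 2 parse trees

Two derivations of n * n:
  Term ⇒ Fact ⇒ Fact * Expr ⇒ Expr * Expr ⇒ n * Expr ⇒ n * n
  Term ⇒ Fact ⇒ Expr ⇒ Expr * n ⇒ n * n

n * n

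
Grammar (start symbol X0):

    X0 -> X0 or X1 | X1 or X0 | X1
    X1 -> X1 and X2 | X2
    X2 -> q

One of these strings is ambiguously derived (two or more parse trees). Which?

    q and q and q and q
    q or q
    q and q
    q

q and q and q and q: 1 tree
q or q: 2 trees
q and q: 1 tree
q: 1 tree

q or q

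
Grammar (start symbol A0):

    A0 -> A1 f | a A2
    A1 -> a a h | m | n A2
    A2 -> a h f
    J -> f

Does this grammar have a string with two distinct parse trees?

Ambiguous

Witness: a a h f

Derivation 1: A0 ⇒ A1 f ⇒ a a h f
Derivation 2: A0 ⇒ a A2 ⇒ a a h f

Two distinct leftmost derivations for the same string.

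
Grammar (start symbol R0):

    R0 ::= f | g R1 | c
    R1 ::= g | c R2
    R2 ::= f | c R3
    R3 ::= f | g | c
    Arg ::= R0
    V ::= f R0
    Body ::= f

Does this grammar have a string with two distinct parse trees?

Unambiguous

(Arg, V, Body are unreachable from R0, so their rules don't affect L(R0).) Restricted to the reachable nonterminals, every rule has the form A → t or A → t B, and no two rules for the same A share a first terminal. The grammar encodes a DFA — one run per string.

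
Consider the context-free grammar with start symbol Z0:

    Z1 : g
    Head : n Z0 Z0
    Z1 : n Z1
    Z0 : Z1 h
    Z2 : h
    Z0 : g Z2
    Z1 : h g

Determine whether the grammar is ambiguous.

Witness: g h

Derivation 1: Z0 ⇒ Z1 h ⇒ g h
Derivation 2: Z0 ⇒ g Z2 ⇒ g h

Two distinct leftmost derivations for the same string.

Ambiguous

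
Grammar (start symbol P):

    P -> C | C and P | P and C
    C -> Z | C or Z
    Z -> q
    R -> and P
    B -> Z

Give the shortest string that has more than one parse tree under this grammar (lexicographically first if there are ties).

length 1: no string has ≥2 trees
length 3: q and q has 2 parse trees

Two derivations of q and q:
  P ⇒ C and P ⇒ Z and P ⇒ q and P ⇒ q and C ⇒ q and Z ⇒ q and q
  P ⇒ P and C ⇒ C and C ⇒ Z and C ⇒ q and C ⇒ q and Z ⇒ q and q

q and q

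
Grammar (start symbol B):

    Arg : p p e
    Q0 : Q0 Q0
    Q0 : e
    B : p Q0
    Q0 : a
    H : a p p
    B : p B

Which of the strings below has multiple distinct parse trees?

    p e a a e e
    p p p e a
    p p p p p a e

p e a a e e: 14 trees
p p p e a: 1 tree
p p p p p a e: 1 tree

p e a a e e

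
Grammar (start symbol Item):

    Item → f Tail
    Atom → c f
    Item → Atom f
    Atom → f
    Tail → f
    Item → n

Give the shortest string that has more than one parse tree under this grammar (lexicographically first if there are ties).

length 1: no string has ≥2 trees
length 2: f f has 2 parse trees

Two derivations of f f:
  Item ⇒ f Tail ⇒ f f
  Item ⇒ Atom f ⇒ f f

f f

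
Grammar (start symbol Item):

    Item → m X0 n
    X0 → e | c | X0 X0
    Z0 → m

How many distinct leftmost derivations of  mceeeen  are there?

Parse trees for mceeeen (showing first 6 of 14):
  [Item m [X0 [X0 c] [X0 [X0 e] [X0 [X0 e] [X0 [X0 e] [X0 e]]]]] n]
  [Item m [X0 [X0 c] [X0 [X0 e] [X0 [X0 [X0 e] [X0 e]] [X0 e]]]] n]
  [Item m [X0 [X0 c] [X0 [X0 [X0 e] [X0 e]] [X0 [X0 e] [X0 e]]]] n]
  [Item m [X0 [X0 c] [X0 [X0 [X0 e] [X0 [X0 e] [X0 e]]] [X0 e]]] n]
  [Item m [X0 [X0 c] [X0 [X0 [X0 [X0 e] [X0 e]] [X0 e]] [X0 e]]] n]
  [Item m [X0 [X0 [X0 c] [X0 e]] [X0 [X0 e] [X0 [X0 e] [X0 e]]]] n]

14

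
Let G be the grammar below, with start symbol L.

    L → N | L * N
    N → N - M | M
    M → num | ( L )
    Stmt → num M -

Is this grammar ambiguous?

Unambiguous

Only L, N, M are reachable from L; ignoring the rest: This is a standard precedence ladder (L over N over M), with each level left-recursive on its own operator ('*' at L, '-' at N). That structure is LR(1), hence unambiguous.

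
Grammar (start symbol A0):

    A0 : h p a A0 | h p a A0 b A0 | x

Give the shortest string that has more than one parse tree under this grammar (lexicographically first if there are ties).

h p a h p a x b x

length 1: no string has ≥2 trees
length 4: no string has ≥2 trees
length 6: no string has ≥2 trees
length 7: no string has ≥2 trees
length 9: h p a h p a x b x has 2 parse trees

Two derivations of h p a h p a x b x:
  A0 ⇒ h p a A0 ⇒ h p a h p a A0 b A0 ⇒ h p a h p a x b A0 ⇒ h p a h p a x b x
  A0 ⇒ h p a A0 b A0 ⇒ h p a h p a A0 b A0 ⇒ h p a h p a x b A0 ⇒ h p a h p a x b x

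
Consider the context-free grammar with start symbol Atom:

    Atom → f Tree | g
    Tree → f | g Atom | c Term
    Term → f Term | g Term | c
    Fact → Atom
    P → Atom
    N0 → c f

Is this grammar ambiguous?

Unambiguous

Only Atom, Tree, Term are reachable from Atom; ignoring the rest: Restricted to the reachable nonterminals, every rule has the form A → t or A → t B, and no two rules for the same A share a first terminal. The grammar encodes a DFA — one run per string.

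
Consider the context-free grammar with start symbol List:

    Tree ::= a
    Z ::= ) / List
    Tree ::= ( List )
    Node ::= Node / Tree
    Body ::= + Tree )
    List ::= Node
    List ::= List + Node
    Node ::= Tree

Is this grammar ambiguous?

Unambiguous

(Z, Body are unreachable from List, so their rules don't affect L(List).) The grammar is stratified — List handles '+' (left-recursive), Node handles '/', Tree atoms. Each operator has a fixed associativity and precedence level, so every string has one parse.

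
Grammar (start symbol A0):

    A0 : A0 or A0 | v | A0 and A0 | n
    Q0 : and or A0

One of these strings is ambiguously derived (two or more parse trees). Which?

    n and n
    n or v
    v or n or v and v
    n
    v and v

v or n or v and v

n and n: 1 tree
n or v: 1 tree
v or n or v and v: 5 trees
n: 1 tree
v and v: 1 tree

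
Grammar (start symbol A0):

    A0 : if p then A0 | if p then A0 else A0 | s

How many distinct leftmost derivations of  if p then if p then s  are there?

1

Parse trees for if p then if p then s:
  [A0 if p then [A0 if p then [A0 s]]]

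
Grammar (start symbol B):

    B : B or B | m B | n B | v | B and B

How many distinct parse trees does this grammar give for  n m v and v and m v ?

9

Parse trees for n m v and v and m v (showing first 6 of 9):
  [B n [B m [B [B v] and [B [B v] and [B m [B v]]]]]]
  [B n [B m [B [B [B v] and [B v]] and [B m [B v]]]]]
  [B n [B [B m [B v]] and [B [B v] and [B m [B v]]]]]
  [B n [B [B m [B [B v] and [B v]]] and [B m [B v]]]]
  [B n [B [B [B m [B v]] and [B v]] and [B m [B v]]]]
  [B [B n [B m [B v]]] and [B [B v] and [B m [B v]]]]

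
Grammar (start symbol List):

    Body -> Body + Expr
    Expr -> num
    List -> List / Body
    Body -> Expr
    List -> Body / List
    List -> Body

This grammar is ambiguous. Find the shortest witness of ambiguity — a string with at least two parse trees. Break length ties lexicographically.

length 1: no string has ≥2 trees
length 3: num / num has 2 parse trees

Two derivations of num / num:
  List ⇒ List / Body ⇒ Body / Body ⇒ Expr / Body ⇒ num / Body ⇒ num / Expr ⇒ num / num
  List ⇒ Body / List ⇒ Expr / List ⇒ num / List ⇒ num / Body ⇒ num / Expr ⇒ num / num

num / num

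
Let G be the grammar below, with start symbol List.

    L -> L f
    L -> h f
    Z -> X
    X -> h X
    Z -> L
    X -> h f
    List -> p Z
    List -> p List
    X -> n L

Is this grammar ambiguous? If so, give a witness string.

Ambiguous

Witness: p h f

Derivation 1: List ⇒ p Z ⇒ p X ⇒ p h f
Derivation 2: List ⇒ p Z ⇒ p L ⇒ p h f

Two distinct leftmost derivations for the same string.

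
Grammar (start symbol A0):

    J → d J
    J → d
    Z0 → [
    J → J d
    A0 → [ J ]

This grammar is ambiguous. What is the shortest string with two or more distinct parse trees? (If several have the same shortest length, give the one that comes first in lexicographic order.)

[ d d ]

length 3: no string has ≥2 trees
length 4: [ d d ] has 2 parse trees

Two derivations of [ d d ]:
  A0 ⇒ [ J ] ⇒ [ d J ] ⇒ [ d d ]
  A0 ⇒ [ J ] ⇒ [ J d ] ⇒ [ d d ]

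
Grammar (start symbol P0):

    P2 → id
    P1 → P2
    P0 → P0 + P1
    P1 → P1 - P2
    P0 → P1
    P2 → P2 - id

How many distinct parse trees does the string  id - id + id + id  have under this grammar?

Parse trees for id - id + id + id:
  [P0 [P0 [P0 [P1 [P2 [P2 id] - id]]] + [P1 [P2 id]]] + [P1 [P2 id]]]
  [P0 [P0 [P0 [P1 [P1 [P2 id]] - [P2 id]]] + [P1 [P2 id]]] + [P1 [P2 id]]]

2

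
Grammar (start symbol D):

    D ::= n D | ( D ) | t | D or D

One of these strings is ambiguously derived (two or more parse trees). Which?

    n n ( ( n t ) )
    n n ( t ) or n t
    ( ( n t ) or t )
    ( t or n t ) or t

n n ( t ) or n t

n n ( ( n t ) ): 1 tree
n n ( t ) or n t: 3 trees
( ( n t ) or t ): 1 tree
( t or n t ) or t: 1 tree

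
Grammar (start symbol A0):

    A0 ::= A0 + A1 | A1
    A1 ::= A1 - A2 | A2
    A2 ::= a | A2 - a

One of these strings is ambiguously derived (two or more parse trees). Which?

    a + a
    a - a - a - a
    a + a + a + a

a + a: 1 tree
a - a - a - a: 8 trees
a + a + a + a: 1 tree

a - a - a - a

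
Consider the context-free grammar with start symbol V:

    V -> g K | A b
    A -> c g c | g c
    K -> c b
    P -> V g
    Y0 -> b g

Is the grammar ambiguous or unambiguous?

Ambiguous

Witness: g c b

Derivation 1: V ⇒ g K ⇒ g c b
Derivation 2: V ⇒ A b ⇒ g c b

Two distinct leftmost derivations for the same string.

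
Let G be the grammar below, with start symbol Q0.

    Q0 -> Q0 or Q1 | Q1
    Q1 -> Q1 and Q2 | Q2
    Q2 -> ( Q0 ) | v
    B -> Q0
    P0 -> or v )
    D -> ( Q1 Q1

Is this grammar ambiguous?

(B, P0, D are unreachable from Q0, so their rules don't affect L(Q0).) This is a standard precedence ladder (Q0 over Q1 over Q2), with each level left-recursive on its own operator ('or' at Q0, 'and' at Q1). That structure is LR(1), hence unambiguous.

Unambiguous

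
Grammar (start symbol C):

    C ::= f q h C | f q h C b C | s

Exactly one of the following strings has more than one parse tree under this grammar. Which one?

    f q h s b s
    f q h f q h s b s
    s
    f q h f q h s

f q h s b s: 1 tree
f q h f q h s b s: 2 trees
s: 1 tree
f q h f q h s: 1 tree

f q h f q h s b s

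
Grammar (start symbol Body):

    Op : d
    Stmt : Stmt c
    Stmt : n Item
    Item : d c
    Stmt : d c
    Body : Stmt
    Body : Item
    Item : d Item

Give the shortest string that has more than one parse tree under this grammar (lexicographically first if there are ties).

d c

length 2: d c has 2 parse trees

Two derivations of d c:
  Body ⇒ Stmt ⇒ d c
  Body ⇒ Item ⇒ d c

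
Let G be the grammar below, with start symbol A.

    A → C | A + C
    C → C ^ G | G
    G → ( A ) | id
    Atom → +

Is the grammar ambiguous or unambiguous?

Unambiguous

(Atom is unreachable from A, so its rules don't affect L(A).) This is a standard precedence ladder (A over C over G), with each level left-recursive on its own operator ('+' at A, '^' at C). That structure is LR(1), hence unambiguous.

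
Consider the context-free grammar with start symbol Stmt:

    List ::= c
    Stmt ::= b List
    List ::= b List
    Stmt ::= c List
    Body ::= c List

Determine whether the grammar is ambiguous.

(Body is unreachable from Stmt, so its rules don't affect L(Stmt).) The reachable rules are right-linear with at most one rule per (nonterminal, next-terminal) pair. Each input token forces the next rule, so parsing is deterministic.

Unambiguous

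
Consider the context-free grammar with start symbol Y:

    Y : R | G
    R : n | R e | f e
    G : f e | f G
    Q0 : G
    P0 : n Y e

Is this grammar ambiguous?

Witness: f e

Derivation 1: Y ⇒ R ⇒ f e
Derivation 2: Y ⇒ G ⇒ f e

Two distinct leftmost derivations for the same string.

Ambiguous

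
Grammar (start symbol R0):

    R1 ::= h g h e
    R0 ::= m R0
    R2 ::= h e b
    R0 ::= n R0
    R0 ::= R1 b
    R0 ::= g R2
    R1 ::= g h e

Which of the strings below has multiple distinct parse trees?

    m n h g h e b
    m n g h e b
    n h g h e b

m n g h e b

m n h g h e b: 1 tree
m n g h e b: 2 trees
n h g h e b: 1 tree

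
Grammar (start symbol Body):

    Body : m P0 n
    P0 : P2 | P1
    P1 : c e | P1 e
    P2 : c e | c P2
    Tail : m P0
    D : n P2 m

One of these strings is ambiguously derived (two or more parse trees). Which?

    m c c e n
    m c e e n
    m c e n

m c c e n: 1 tree
m c e e n: 1 tree
m c e n: 2 trees

m c e n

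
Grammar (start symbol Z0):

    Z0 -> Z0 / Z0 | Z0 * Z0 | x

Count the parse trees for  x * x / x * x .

5

Parse trees for x * x / x * x:
  [Z0 [Z0 [Z0 x] * [Z0 x]] / [Z0 [Z0 x] * [Z0 x]]]
  [Z0 [Z0 x] * [Z0 [Z0 x] / [Z0 [Z0 x] * [Z0 x]]]]
  [Z0 [Z0 x] * [Z0 [Z0 [Z0 x] / [Z0 x]] * [Z0 x]]]
  [Z0 [Z0 [Z0 [Z0 x] * [Z0 x]] / [Z0 x]] * [Z0 x]]
  [Z0 [Z0 [Z0 x] * [Z0 [Z0 x] / [Z0 x]]] * [Z0 x]]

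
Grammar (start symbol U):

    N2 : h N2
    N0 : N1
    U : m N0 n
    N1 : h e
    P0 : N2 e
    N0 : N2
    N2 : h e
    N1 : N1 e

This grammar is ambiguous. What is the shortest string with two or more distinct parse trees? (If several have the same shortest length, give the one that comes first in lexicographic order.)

m h e n

length 4: m h e n has 2 parse trees

Two derivations of m h e n:
  U ⇒ m N0 n ⇒ m N1 n ⇒ m h e n
  U ⇒ m N0 n ⇒ m N2 n ⇒ m h e n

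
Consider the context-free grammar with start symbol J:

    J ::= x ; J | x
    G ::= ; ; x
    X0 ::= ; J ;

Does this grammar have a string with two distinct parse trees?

Unambiguous

Only J is reachable from J; ignoring the rest: Right-recursive list with a separator: after each atom, whether the separator follows determines the rule. One parse per string.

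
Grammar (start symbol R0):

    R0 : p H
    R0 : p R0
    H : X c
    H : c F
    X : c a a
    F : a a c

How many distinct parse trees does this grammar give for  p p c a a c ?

2

Parse trees for p p c a a c:
  [R0 p [R0 p [H [X c a a] c]]]
  [R0 p [R0 p [H c [F a a c]]]]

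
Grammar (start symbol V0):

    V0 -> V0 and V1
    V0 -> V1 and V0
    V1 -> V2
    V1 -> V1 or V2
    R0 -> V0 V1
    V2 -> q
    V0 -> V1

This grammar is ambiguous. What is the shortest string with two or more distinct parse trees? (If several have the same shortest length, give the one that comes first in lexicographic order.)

length 1: no string has ≥2 trees
length 3: q and q has 2 parse trees

Two derivations of q and q:
  V0 ⇒ V0 and V1 ⇒ V1 and V1 ⇒ V2 and V1 ⇒ q and V1 ⇒ q and V2 ⇒ q and q
  V0 ⇒ V1 and V0 ⇒ V2 and V0 ⇒ q and V0 ⇒ q and V1 ⇒ q and V2 ⇒ q and q

q and q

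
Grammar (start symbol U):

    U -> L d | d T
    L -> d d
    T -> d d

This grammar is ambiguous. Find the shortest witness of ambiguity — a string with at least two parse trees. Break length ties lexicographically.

length 3: d d d has 2 parse trees

Two derivations of d d d:
  U ⇒ L d ⇒ d d d
  U ⇒ d T ⇒ d d d

d d d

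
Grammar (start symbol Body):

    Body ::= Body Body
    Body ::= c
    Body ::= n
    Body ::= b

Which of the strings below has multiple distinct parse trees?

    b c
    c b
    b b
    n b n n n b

b c: 1 tree
c b: 1 tree
b b: 1 tree
n b n n n b: 42 trees

n b n n n b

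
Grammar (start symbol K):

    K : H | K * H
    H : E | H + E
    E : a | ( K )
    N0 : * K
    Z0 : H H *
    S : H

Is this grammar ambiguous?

Only K, H, E are reachable from K; ignoring the rest: K → K * H | H  ;  H → H + E | E  — a left-associative chain with E at the bottom. Each string factors uniquely by precedence.

Unambiguous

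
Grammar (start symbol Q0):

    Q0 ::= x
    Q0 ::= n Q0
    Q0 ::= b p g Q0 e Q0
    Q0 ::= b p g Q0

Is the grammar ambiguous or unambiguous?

Ambiguous

Witness: b p g b p g x e x

Derivation 1: Q0 ⇒ b p g Q0 e Q0 ⇒ b p g b p g Q0 e Q0 ⇒ b p g b p g x e Q0 ⇒ b p g b p g x e x
Derivation 2: Q0 ⇒ b p g Q0 ⇒ b p g b p g Q0 e Q0 ⇒ b p g b p g x e Q0 ⇒ b p g b p g x e x

Two distinct leftmost derivations for the same string.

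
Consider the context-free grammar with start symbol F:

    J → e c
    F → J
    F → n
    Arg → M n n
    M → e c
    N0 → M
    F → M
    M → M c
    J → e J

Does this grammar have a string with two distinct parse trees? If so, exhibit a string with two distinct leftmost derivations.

Witness: e c

Derivation 1: F ⇒ J ⇒ e c
Derivation 2: F ⇒ M ⇒ e c

Two distinct leftmost derivations for the same string.

Ambiguous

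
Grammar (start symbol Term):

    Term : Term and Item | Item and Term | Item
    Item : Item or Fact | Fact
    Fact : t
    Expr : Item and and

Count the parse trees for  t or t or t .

Parse trees for t or t or t:
  [Term [Item [Item [Item [Fact t]] or [Fact t]] or [Fact t]]]

1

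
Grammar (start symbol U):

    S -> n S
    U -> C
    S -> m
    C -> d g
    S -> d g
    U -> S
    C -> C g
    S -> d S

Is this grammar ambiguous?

Witness: d g

Derivation 1: U ⇒ C ⇒ d g
Derivation 2: U ⇒ S ⇒ d g

Two distinct leftmost derivations for the same string.

Ambiguous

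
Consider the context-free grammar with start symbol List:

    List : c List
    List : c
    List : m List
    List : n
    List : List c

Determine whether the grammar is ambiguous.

Ambiguous

Witness: c c

Derivation 1: List ⇒ c List ⇒ c c
Derivation 2: List ⇒ List c ⇒ c c

Two distinct leftmost derivations for the same string.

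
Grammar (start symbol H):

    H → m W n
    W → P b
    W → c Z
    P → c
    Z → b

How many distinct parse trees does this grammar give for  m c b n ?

2

Parse trees for m c b n:
  [H m [W [P c] b] n]
  [H m [W c [Z b]] n]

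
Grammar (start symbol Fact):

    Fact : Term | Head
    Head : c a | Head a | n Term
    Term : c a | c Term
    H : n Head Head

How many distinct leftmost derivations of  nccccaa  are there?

1

Parse trees for nccccaa:
  [Fact [Head [Head n [Term c [Term c [Term c [Term c a]]]]] a]]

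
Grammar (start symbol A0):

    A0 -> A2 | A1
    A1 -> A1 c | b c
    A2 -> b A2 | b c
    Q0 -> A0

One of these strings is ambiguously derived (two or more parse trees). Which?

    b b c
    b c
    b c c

b c

b b c: 1 tree
b c: 2 trees
b c c: 1 tree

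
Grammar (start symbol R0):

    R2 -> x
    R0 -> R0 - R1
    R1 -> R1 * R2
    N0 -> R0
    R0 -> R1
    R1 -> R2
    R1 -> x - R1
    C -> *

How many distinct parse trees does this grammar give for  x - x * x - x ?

3

Parse trees for x - x * x - x:
  [R0 [R0 [R0 [R1 [R2 x]]] - [R1 [R1 [R2 x]] * [R2 x]]] - [R1 [R2 x]]]
  [R0 [R0 [R1 [R1 x - [R1 [R2 x]]] * [R2 x]]] - [R1 [R2 x]]]
  [R0 [R0 [R1 x - [R1 [R1 [R2 x]] * [R2 x]]]] - [R1 [R2 x]]]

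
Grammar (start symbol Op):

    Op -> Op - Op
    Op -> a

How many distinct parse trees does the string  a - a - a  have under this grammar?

2

Parse trees for a - a - a:
  [Op [Op a] - [Op [Op a] - [Op a]]]
  [Op [Op [Op a] - [Op a]] - [Op a]]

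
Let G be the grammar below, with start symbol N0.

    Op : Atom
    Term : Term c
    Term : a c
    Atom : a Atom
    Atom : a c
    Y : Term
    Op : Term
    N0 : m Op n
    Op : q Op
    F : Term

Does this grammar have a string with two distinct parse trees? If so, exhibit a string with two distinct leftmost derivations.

Witness: m a c n

Derivation 1: N0 ⇒ m Op n ⇒ m Atom n ⇒ m a c n
Derivation 2: N0 ⇒ m Op n ⇒ m Term n ⇒ m a c n

Two distinct leftmost derivations for the same string.

Ambiguous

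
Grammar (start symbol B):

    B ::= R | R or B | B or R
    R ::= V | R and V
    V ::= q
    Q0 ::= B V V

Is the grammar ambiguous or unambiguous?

Ambiguous

Witness: q or q

Derivation 1: B ⇒ R or B ⇒ V or B ⇒ q or B ⇒ q or R ⇒ q or V ⇒ q or q
Derivation 2: B ⇒ B or R ⇒ R or R ⇒ V or R ⇒ q or R ⇒ q or V ⇒ q or q

Two distinct leftmost derivations for the same string.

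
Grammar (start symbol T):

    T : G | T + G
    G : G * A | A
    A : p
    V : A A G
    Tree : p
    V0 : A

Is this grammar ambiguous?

(V, Tree, V0 are unreachable from T, so their rules don't affect L(T).) The grammar is stratified — T handles '+' (left-recursive), G handles '*', A atoms. Each operator has a fixed associativity and precedence level, so every string has one parse.

Unambiguous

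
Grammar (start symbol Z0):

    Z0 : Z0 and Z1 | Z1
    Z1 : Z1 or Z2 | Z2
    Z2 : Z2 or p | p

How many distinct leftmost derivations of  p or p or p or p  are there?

Parse trees for p or p or p or p:
  [Z0 [Z1 [Z1 [Z2 p]] or [Z2 [Z2 [Z2 p] or p] or p]]]
  [Z0 [Z1 [Z1 [Z1 [Z2 p]] or [Z2 p]] or [Z2 [Z2 p] or p]]]
  [Z0 [Z1 [Z1 [Z2 [Z2 p] or p]] or [Z2 [Z2 p] or p]]]
  [Z0 [Z1 [Z1 [Z1 [Z2 p]] or [Z2 [Z2 p] or p]] or [Z2 p]]]
  [Z0 [Z1 [Z1 [Z1 [Z1 [Z2 p]] or [Z2 p]] or [Z2 p]] or [Z2 p]]]
  [Z0 [Z1 [Z1 [Z1 [Z2 [Z2 p] or p]] or [Z2 p]] or [Z2 p]]]
  [Z0 [Z1 [Z1 [Z2 [Z2 [Z2 p] or p] or p]] or [Z2 p]]]
  [Z0 [Z1 [Z2 [Z2 [Z2 [Z2 p] or p] or p] or p]]]

8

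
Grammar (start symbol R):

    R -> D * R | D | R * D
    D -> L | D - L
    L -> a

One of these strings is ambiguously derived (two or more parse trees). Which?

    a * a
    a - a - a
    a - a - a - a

a * a: 2 trees
a - a - a: 1 tree
a - a - a - a: 1 tree

a * a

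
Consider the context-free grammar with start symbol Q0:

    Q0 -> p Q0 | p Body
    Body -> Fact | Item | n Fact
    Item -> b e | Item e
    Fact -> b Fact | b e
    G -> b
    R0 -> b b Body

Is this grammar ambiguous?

Ambiguous

Witness: p b e

Derivation 1: Q0 ⇒ p Body ⇒ p Fact ⇒ p b e
Derivation 2: Q0 ⇒ p Body ⇒ p Item ⇒ p b e

Two distinct leftmost derivations for the same string.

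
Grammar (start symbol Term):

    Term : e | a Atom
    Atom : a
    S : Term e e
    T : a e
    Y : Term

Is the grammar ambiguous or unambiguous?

Only Term, Atom are reachable from Term; ignoring the rest: Restricted to the reachable nonterminals, every rule has the form A → t or A → t B, and no two rules for the same A share a first terminal. The grammar encodes a DFA — one run per string.

Unambiguous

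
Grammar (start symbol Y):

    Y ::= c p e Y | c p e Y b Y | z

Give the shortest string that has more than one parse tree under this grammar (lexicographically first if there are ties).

c p e c p e z b z

length 1: no string has ≥2 trees
length 4: no string has ≥2 trees
length 6: no string has ≥2 trees
length 7: no string has ≥2 trees
length 9: c p e c p e z b z has 2 parse trees

Two derivations of c p e c p e z b z:
  Y ⇒ c p e Y ⇒ c p e c p e Y b Y ⇒ c p e c p e z b Y ⇒ c p e c p e z b z
  Y ⇒ c p e Y b Y ⇒ c p e c p e Y b Y ⇒ c p e c p e z b Y ⇒ c p e c p e z b z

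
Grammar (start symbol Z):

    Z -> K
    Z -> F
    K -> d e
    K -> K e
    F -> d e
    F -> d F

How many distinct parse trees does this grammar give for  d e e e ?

Parse trees for d e e e:
  [Z [K [K [K d e] e] e]]

1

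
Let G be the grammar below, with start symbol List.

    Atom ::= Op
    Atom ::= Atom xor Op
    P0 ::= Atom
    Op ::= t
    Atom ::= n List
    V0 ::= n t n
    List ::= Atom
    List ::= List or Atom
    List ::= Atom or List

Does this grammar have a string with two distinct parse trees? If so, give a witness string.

Ambiguous

Witness: t or t

Derivation 1: List ⇒ List or Atom ⇒ Atom or Atom ⇒ Op or Atom ⇒ t or Atom ⇒ t or Op ⇒ t or t
Derivation 2: List ⇒ Atom or List ⇒ Op or List ⇒ t or List ⇒ t or Atom ⇒ t or Op ⇒ t or t

Two distinct leftmost derivations for the same string.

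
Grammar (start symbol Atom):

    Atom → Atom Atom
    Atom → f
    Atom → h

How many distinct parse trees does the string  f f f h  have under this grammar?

5

Parse trees for f f f h:
  [Atom [Atom f] [Atom [Atom f] [Atom [Atom f] [Atom h]]]]
  [Atom [Atom f] [Atom [Atom [Atom f] [Atom f]] [Atom h]]]
  [Atom [Atom [Atom f] [Atom f]] [Atom [Atom f] [Atom h]]]
  [Atom [Atom [Atom f] [Atom [Atom f] [Atom f]]] [Atom h]]
  [Atom [Atom [Atom [Atom f] [Atom f]] [Atom f]] [Atom h]]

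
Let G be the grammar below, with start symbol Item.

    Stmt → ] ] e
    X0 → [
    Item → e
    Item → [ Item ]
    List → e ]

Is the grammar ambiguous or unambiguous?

(List, X0, Stmt are unreachable from Item, so their rules don't affect L(Item).) L(Item) is { openⁿ atom closeⁿ : n ≥ 0 }. The bracket depth fixes n, and the derivation is forced at every step.

Unambiguous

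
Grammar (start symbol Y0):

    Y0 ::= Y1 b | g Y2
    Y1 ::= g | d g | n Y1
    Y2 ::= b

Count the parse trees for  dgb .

Parse trees for dgb:
  [Y0 [Y1 d g] b]

1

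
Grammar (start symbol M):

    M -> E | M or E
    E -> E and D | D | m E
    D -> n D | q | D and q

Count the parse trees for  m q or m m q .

1

Parse trees for m q or m m q:
  [M [M [E m [E [D q]]]] or [E m [E m [E [D q]]]]]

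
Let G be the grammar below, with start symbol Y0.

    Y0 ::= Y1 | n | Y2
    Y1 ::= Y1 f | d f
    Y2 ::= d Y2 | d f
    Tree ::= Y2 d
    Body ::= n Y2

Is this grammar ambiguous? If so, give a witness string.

Witness: d f

Derivation 1: Y0 ⇒ Y1 ⇒ d f
Derivation 2: Y0 ⇒ Y2 ⇒ d f

Two distinct leftmost derivations for the same string.

Ambiguous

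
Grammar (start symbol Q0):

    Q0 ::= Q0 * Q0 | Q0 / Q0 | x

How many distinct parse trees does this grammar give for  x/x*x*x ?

5

Parse trees for x/x*x*x:
  [Q0 [Q0 [Q0 x] / [Q0 x]] * [Q0 [Q0 x] * [Q0 x]]]
  [Q0 [Q0 [Q0 [Q0 x] / [Q0 x]] * [Q0 x]] * [Q0 x]]
  [Q0 [Q0 [Q0 x] / [Q0 [Q0 x] * [Q0 x]]] * [Q0 x]]
  [Q0 [Q0 x] / [Q0 [Q0 x] * [Q0 [Q0 x] * [Q0 x]]]]
  [Q0 [Q0 x] / [Q0 [Q0 [Q0 x] * [Q0 x]] * [Q0 x]]]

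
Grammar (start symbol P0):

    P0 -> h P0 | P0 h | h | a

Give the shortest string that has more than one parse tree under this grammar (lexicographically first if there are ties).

h h

length 1: no string has ≥2 trees
length 2: h h has 2 parse trees

Two derivations of h h:
  P0 ⇒ h P0 ⇒ h h
  P0 ⇒ P0 h ⇒ h h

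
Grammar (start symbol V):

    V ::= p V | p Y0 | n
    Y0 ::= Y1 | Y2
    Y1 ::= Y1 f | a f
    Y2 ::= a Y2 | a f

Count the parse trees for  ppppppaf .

2

Parse trees for ppppppaf:
  [V p [V p [V p [V p [V p [V p [Y0 [Y1 a f]]]]]]]]
  [V p [V p [V p [V p [V p [V p [Y0 [Y2 a f]]]]]]]]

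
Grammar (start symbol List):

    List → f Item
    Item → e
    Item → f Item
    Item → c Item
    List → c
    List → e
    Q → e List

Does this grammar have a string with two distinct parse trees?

Unambiguous

Only List, Item are reachable from List; ignoring the rest: Restricted to the reachable nonterminals, every rule has the form A → t or A → t B, and no two rules for the same A share a first terminal. The grammar encodes a DFA — one run per string.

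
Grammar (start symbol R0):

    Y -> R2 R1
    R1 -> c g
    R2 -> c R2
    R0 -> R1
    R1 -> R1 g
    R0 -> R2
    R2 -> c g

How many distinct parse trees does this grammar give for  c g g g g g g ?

1

Parse trees for c g g g g g g:
  [R0 [R1 [R1 [R1 [R1 [R1 [R1 c g] g] g] g] g] g]]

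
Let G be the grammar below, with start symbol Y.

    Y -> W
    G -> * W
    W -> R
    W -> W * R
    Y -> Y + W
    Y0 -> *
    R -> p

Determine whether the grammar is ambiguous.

Unambiguous

Only Y, W, R are reachable from Y; ignoring the rest: The grammar is stratified — Y handles '+' (left-recursive), W handles '*', R atoms. Each operator has a fixed associativity and precedence level, so every string has one parse.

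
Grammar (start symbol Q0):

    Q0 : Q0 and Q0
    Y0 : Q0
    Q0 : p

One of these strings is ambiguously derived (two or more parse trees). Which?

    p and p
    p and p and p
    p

p and p: 1 tree
p and p and p: 2 trees
p: 1 tree

p and p and p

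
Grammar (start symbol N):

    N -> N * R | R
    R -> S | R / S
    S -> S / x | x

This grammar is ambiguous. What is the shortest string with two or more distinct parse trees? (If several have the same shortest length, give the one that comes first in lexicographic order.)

x / x

length 1: no string has ≥2 trees
length 3: x / x has 2 parse trees

Two derivations of x / x:
  N ⇒ R ⇒ S ⇒ S / x ⇒ x / x
  N ⇒ R ⇒ R / S ⇒ S / S ⇒ x / S ⇒ x / x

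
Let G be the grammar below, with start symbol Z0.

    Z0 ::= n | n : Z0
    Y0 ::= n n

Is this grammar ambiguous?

Unambiguous

(Y0 is unreachable from Z0, so its rules don't affect L(Z0).) Right-recursive list with a separator: after each atom, whether the separator follows determines the rule. One parse per string.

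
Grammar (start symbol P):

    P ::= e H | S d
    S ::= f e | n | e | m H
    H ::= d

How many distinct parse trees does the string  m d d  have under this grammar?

1

Parse trees for m d d:
  [P [S m [H d]] d]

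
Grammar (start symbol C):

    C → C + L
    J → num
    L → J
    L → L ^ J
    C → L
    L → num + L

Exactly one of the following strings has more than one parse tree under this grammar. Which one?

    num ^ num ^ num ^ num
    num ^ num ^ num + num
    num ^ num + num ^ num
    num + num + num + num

num + num + num + num

num ^ num ^ num ^ num: 1 tree
num ^ num ^ num + num: 1 tree
num ^ num + num ^ num: 1 tree
num + num + num + num: 8 trees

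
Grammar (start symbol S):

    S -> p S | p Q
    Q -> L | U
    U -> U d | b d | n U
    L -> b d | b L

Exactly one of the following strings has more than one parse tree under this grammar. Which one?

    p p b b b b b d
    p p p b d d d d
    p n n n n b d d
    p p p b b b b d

p p b b b b b d: 1 tree
p p p b d d d d: 1 tree
p n n n n b d d: 5 trees
p p p b b b b d: 1 tree

p n n n n b d d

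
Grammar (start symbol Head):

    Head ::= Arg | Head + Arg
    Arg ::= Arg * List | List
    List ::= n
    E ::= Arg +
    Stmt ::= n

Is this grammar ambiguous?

Unambiguous

(E, Stmt are unreachable from Head, so their rules don't affect L(Head).) Head → Head + Arg | Arg  ;  Arg → Arg * List | List  — a left-associative chain with List at the bottom. Each string factors uniquely by precedence.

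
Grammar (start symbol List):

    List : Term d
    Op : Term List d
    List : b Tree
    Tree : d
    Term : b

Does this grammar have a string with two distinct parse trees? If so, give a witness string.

Witness: b d

Derivation 1: List ⇒ Term d ⇒ b d
Derivation 2: List ⇒ b Tree ⇒ b d

Two distinct leftmost derivations for the same string.

Ambiguous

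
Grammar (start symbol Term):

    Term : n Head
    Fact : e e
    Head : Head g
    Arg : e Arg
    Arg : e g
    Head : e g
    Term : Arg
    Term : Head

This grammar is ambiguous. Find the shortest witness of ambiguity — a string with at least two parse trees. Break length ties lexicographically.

e g

length 2: e g has 2 parse trees

Two derivations of e g:
  Term ⇒ Arg ⇒ e g
  Term ⇒ Head ⇒ e g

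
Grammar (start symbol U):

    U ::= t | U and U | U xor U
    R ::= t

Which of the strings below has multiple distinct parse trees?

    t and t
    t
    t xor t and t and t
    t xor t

t and t: 1 tree
t: 1 tree
t xor t and t and t: 5 trees
t xor t: 1 tree

t xor t and t and t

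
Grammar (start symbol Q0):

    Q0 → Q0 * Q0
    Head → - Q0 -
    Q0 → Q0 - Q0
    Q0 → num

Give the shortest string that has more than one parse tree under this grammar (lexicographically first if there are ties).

length 1: no string has ≥2 trees
length 3: no string has ≥2 trees
length 5: num * num * num has 2 parse trees

Two derivations of num * num * num:
  Q0 ⇒ Q0 * Q0 ⇒ Q0 * Q0 * Q0 ⇒ num * Q0 * Q0 ⇒ num * num * Q0 ⇒ num * num * num
  Q0 ⇒ Q0 * Q0 ⇒ num * Q0 ⇒ num * Q0 * Q0 ⇒ num * num * Q0 ⇒ num * num * num

num * num * num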